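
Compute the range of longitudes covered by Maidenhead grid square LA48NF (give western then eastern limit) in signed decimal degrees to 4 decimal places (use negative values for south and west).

49.0833, 49.1667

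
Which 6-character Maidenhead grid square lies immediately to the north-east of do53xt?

DO63au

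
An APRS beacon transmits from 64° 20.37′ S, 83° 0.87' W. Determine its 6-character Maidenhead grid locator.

EC85lp

Shift to the Maidenhead origin (180°W, 90°S): lon 96.9855, lat 25.6605.
Field (20°×10°, letters A–R): 96.9855/20 → 4 → E, 25.6605/10 → 2 → C; chars EC.
Square (2°×1°, digits 0–9): 16.9855/2 → 8, 5.6605/1 → 5; chars 85.
Subsquare (5′×2.5′, letters a–x): 0.9855/0.0833333 → 11 → l, 0.6605/0.0416667 → 15 → p; chars lp.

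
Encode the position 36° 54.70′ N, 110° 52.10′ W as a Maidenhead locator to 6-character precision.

Add 180° to longitude and 90° to latitude: 69.1317, 126.9117.
Field: 69.1317/20 → 3 → D, 126.9117/10 → 12 → M; chars DM.
Square: 9.1317/2 → 4, 6.9117/1 → 6; chars 46.
Subsquare: 1.1317/0.0833333 → 13 → n, 0.9117/0.0416667 → 21 → v; chars nv.

DM46nv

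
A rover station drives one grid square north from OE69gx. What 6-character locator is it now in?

OF60ga

Latitude subsquare x = 23; +1 → 24, wraps to 0 = a, carry into square.
Latitude square 9; +1 → 10, wraps to 0, carry into field.
Latitude field E = 4; +1 → 5 = F.
The longitude characters are unchanged.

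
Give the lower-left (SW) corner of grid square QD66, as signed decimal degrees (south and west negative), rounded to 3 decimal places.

-54.000, 152.000

Field Q=16, D=3: +16·20° lon, +3·10° lat → SW at lon 140°, lat -60°.
Square 6, 6: +6·2° lon, +6·1° lat → SW at lon 152°, lat -54°.
latitude -54.000, longitude 152.000.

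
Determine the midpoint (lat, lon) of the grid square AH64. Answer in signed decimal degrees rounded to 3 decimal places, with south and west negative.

-15.500, -167.000

Field A=0, H=7: +0·20° lon, +7·10° lat → SW at lon -180°, lat -20°.
Square 6, 4: +6·2° lon, +4·1° lat → SW at lon -168°, lat -16°.
Cell spans 2° lon × 1° lat. Centre is SW corner plus half of each.
latitude -15.500, longitude -167.000.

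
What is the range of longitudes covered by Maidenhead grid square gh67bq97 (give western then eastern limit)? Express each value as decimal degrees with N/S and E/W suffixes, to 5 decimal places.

47.84167° W, 47.83333° W

Field G=6, H=7: +6·20° lon, +7·10° lat → SW at lon -60°, lat -20°.
Square 6, 7: +6·2° lon, +7·1° lat → SW at lon -48°, lat -13°.
Subsquare b=1, q=16: +1·0.0833333° lon, +16·0.0416667° lat → SW at lon -47.9167°, lat -12.3333°.
Extended square 9, 7: +9·0.00833333° lon, +7·0.00416667° lat → SW at lon -47.8417°, lat -12.3042°.
Cell spans 0.00833333° lon × 0.00416667° lat.
west 47.84167° W, east 47.83333° W.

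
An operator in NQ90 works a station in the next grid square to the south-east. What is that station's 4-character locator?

OP09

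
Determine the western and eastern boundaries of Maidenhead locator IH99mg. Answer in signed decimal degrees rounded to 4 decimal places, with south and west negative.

Field I=8, H=7: +8·20° lon, +7·10° lat → SW at lon -20°, lat -20°.
Square 9, 9: +9·2° lon, +9·1° lat → SW at lon -2°, lat -11°.
Subsquare m=12, g=6: +12·0.0833333° lon, +6·0.0416667° lat → SW at lon -1°, lat -10.75°.
Cell spans 0.0833333° lon × 0.0416667° lat.
west -1.0000, east -0.9167.

-1.0000, -0.9167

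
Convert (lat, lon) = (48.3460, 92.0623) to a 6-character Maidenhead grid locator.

NN68ai

Offset from 180°W / 90°S: lon 272.0623°, lat 138.3460°.
Field: 272.0623/20 → 13 → N, 138.3460/10 → 13 → N; chars NN.
Square: 12.0623/2 → 6, 8.3460/1 → 8; chars 68.
Subsquare: 0.0623/0.0833333 → 0 → a, 0.3460/0.0416667 → 8 → i; chars ai.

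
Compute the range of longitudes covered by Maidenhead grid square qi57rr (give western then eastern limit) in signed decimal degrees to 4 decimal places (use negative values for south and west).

151.4167, 151.5000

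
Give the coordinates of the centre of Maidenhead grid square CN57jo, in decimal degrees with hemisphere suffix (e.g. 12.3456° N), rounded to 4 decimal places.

Field C=2, N=13: +2·20° lon, +13·10° lat → SW at lon -140°, lat 40°.
Square 5, 7: +5·2° lon, +7·1° lat → SW at lon -130°, lat 47°.
Subsquare j=9, o=14: +9·0.0833333° lon, +14·0.0416667° lat → SW at lon -129.25°, lat 47.5833°.
Cell spans 0.0833333° lon × 0.0416667° lat. Centre is SW corner plus half of each.
latitude 47.6042° N, longitude 129.2083° W.

47.6042° N, 129.2083° W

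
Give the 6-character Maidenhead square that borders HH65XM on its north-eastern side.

Longitude subsquare x = 23; +1 → 24, wraps to 0 = a, carry into square.
Longitude square 6; +1 → 7.
Latitude subsquare m = 12; +1 → 13 = n.

HH75an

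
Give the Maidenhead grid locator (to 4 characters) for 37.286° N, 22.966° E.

Offset from 180°W / 90°S: lon 202.97°, lat 127.29°.
Field: lon ⌊202.97/20⌋ = 10 → K; lat ⌊127.29/10⌋ = 12 → M.
Square: lon ⌊2.97/2⌋ = 1; lat ⌊7.29/1⌋ = 7.

KM17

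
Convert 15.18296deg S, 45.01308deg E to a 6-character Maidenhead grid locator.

LH24mt

Add 180° to longitude and 90° to latitude: 225.0131, 74.8170.
Field: lon ⌊225.0131/20⌋ = 11 → L; lat ⌊74.8170/10⌋ = 7 → H.
Square: lon ⌊5.0131/2⌋ = 2; lat ⌊4.8170/1⌋ = 4.
Subsquare: lon ⌊1.0131/0.0833333⌋ = 12 → m; lat ⌊0.8170/0.0416667⌋ = 19 → t.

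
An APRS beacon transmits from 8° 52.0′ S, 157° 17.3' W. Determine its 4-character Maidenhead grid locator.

BI11

Shift to the Maidenhead origin (180°W, 90°S): lon 22.71, lat 81.13.
Field (20°×10°, letters A–R): 22.71/20 → 1 → B, 81.13/10 → 8 → I; chars BI.
Square (2°×1°, digits 0–9): 2.71/2 → 1, 1.13/1 → 1; chars 11.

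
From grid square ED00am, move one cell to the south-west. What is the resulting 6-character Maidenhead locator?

Longitude subsquare a = 0; −1 → -1, wraps to 23 = x, carry into square.
Longitude square 0; −1 → -1, wraps to 9, carry into field.
Longitude field E = 4; −1 → 3 = D.
Latitude subsquare m = 12; −1 → 11 = l.

DD90xl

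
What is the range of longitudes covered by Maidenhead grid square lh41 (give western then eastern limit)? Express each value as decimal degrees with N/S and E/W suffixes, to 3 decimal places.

48.000° E, 50.000° E

Field L=11, H=7: +11·20° lon, +7·10° lat → SW at lon 40°, lat -20°.
Square 4, 1: +4·2° lon, +1·1° lat → SW at lon 48°, lat -19°.
Cell spans 2° lon × 1° lat.
west 48.000° E, east 50.000° E.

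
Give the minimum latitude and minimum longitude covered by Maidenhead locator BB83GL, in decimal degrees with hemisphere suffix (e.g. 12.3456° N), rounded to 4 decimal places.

76.5417° S, 143.5000° W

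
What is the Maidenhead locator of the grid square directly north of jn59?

Latitude square 9; +1 → 10, wraps to 0, carry into field.
Latitude field N = 13; +1 → 14 = O.
The longitude characters are unchanged.

JO50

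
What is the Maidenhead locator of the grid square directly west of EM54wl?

EM54vl

Longitude subsquare w = 22; −1 → 21 = v.
The latitude characters are unchanged.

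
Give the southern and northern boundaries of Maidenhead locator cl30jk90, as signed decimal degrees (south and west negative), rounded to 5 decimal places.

Field C=2, L=11: +2·20° lon, +11·10° lat → SW at lon -140°, lat 20°.
Square 3, 0: +3·2° lon, +0·1° lat → SW at lon -134°, lat 20°.
Subsquare j=9, k=10: +9·0.0833333° lon, +10·0.0416667° lat → SW at lon -133.25°, lat 20.4167°.
Extended square 9, 0: +9·0.00833333° lon, +0·0.00416667° lat → SW at lon -133.175°, lat 20.4167°.
Cell spans 0.00833333° lon × 0.00416667° lat.
south 20.41667, north 20.42083.

20.41667, 20.42083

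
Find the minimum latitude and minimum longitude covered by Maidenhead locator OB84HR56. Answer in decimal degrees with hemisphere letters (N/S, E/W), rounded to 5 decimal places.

75.26667° S, 116.62500° E

Field O=14, B=1: +14·20° lon, +1·10° lat → SW at lon 100°, lat -80°.
Square 8, 4: +8·2° lon, +4·1° lat → SW at lon 116°, lat -76°.
Subsquare h=7, r=17: +7·0.0833333° lon, +17·0.0416667° lat → SW at lon 116.583°, lat -75.2917°.
Extended square 5, 6: +5·0.00833333° lon, +6·0.00416667° lat → SW at lon 116.625°, lat -75.2667°.
latitude 75.26667° S, longitude 116.62500° E.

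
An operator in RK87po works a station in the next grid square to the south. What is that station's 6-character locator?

Latitude subsquare o = 14; −1 → 13 = n.
The longitude characters are unchanged.

RK87pn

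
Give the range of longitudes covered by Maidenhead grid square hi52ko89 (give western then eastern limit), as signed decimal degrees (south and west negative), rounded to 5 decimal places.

-29.10000, -29.09167

Field H=7, I=8: +7·20° lon, +8·10° lat → SW at lon -40°, lat -10°.
Square 5, 2: +5·2° lon, +2·1° lat → SW at lon -30°, lat -8°.
Subsquare k=10, o=14: +10·0.0833333° lon, +14·0.0416667° lat → SW at lon -29.1667°, lat -7.41667°.
Extended square 8, 9: +8·0.00833333° lon, +9·0.00416667° lat → SW at lon -29.1°, lat -7.37917°.
Cell spans 0.00833333° lon × 0.00416667° lat.
west -29.10000, east -29.09167.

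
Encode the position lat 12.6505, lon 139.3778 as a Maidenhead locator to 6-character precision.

Offset from 180°W / 90°S: lon 319.3778°, lat 102.6505°.
Field: lon ⌊319.3778/20⌋ = 15 → P; lat ⌊102.6505/10⌋ = 10 → K.
Square: lon ⌊19.3778/2⌋ = 9; lat ⌊2.6505/1⌋ = 2.
Subsquare: lon ⌊1.3778/0.0833333⌋ = 16 → q; lat ⌊0.6505/0.0416667⌋ = 15 → p.

PK92qp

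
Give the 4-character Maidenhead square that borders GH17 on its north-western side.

GH08

Longitude square 1; −1 → 0.
Latitude square 7; +1 → 8.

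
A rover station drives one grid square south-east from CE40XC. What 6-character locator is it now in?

CE50ab

Longitude subsquare x = 23; +1 → 24, wraps to 0 = a, carry into square.
Longitude square 4; +1 → 5.
Latitude subsquare c = 2; −1 → 1 = b.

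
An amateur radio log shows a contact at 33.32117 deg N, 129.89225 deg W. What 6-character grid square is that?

CM53bh

Shift to the Maidenhead origin (180°W, 90°S): lon 50.1078, lat 123.3212.
Field: 50.1078/20 → 2 → C, 123.3212/10 → 12 → M; chars CM.
Square: 10.1078/2 → 5, 3.3212/1 → 3; chars 53.
Subsquare: 0.1078/0.0833333 → 1 → b, 0.3212/0.0416667 → 7 → h; chars bh.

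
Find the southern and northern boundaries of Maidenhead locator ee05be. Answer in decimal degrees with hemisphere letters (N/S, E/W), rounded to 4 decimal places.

44.8333° S, 44.7917° S

Field E=4, E=4: +4·20° lon, +4·10° lat → SW at lon -100°, lat -50°.
Square 0, 5: +0·2° lon, +5·1° lat → SW at lon -100°, lat -45°.
Subsquare b=1, e=4: +1·0.0833333° lon, +4·0.0416667° lat → SW at lon -99.9167°, lat -44.8333°.
Cell spans 0.0833333° lon × 0.0416667° lat.
south 44.8333° S, north 44.7917° S.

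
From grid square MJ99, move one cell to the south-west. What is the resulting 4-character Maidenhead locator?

MJ88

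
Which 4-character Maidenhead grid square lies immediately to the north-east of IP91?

JP02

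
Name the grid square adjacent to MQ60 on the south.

Latitude square 0; −1 → -1, wraps to 9, carry into field.
Latitude field Q = 16; −1 → 15 = P.
The longitude characters are unchanged.

MP69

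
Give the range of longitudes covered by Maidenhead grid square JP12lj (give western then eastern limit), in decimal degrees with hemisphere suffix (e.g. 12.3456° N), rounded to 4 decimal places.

Field J=9, P=15: +9·20° lon, +15·10° lat → SW at lon 0°, lat 60°.
Square 1, 2: +1·2° lon, +2·1° lat → SW at lon 2°, lat 62°.
Subsquare l=11, j=9: +11·0.0833333° lon, +9·0.0416667° lat → SW at lon 2.91667°, lat 62.375°.
Cell spans 0.0833333° lon × 0.0416667° lat.
west 2.9167° E, east 3.0000° E.

2.9167° E, 3.0000° E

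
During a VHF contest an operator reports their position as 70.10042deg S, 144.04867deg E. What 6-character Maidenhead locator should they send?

Shift to the Maidenhead origin (180°W, 90°S): lon 324.0487, lat 19.8996.
Field: 324.0487/20 → 16 → Q, 19.8996/10 → 1 → B; chars QB.
Square: 4.0487/2 → 2, 9.8996/1 → 9; chars 29.
Subsquare: 0.0487/0.0833333 → 0 → a, 0.8996/0.0416667 → 21 → v; chars av.

QB29av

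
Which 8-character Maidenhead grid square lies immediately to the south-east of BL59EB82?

BL59eb91

Longitude extended square 8; +1 → 9.
Latitude extended square 2; −1 → 1.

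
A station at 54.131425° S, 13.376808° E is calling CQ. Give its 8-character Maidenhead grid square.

Add 180° to longitude and 90° to latitude: 193.37681, 35.86857.
Field: 193.37681/20 → 9 → J, 35.86857/10 → 3 → D; chars JD.
Square: 13.37681/2 → 6, 5.86857/1 → 5; chars 65.
Subsquare: 1.37681/0.0833333 → 16 → q, 0.86857/0.0416667 → 20 → u; chars qu.
Extended square: 0.04347/0.00833333 → 5, 0.03524/0.00416667 → 8; chars 58.

JD65qu58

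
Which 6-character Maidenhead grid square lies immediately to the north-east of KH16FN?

KH16go

Longitude subsquare f = 5; +1 → 6 = g.
Latitude subsquare n = 13; +1 → 14 = o.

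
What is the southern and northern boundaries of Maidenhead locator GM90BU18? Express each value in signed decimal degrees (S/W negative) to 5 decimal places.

30.86667, 30.87083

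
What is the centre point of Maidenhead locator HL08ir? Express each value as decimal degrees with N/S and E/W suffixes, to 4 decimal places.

Field H=7, L=11: +7·20° lon, +11·10° lat → SW at lon -40°, lat 20°.
Square 0, 8: +0·2° lon, +8·1° lat → SW at lon -40°, lat 28°.
Subsquare i=8, r=17: +8·0.0833333° lon, +17·0.0416667° lat → SW at lon -39.3333°, lat 28.7083°.
Cell spans 0.0833333° lon × 0.0416667° lat. Centre is SW corner plus half of each.
latitude 28.7292° N, longitude 39.2917° W.

28.7292° N, 39.2917° W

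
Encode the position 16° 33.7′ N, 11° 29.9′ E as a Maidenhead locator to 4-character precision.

Shift to the Maidenhead origin (180°W, 90°S): lon 191.50, lat 106.56.
Field: lon ⌊191.50/20⌋ = 9 → J; lat ⌊106.56/10⌋ = 10 → K.
Square: lon ⌊11.50/2⌋ = 5; lat ⌊6.56/1⌋ = 6.

JK56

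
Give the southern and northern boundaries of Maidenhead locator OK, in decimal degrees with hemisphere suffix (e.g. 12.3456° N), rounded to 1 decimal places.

10.0° N, 20.0° N

Field O=14, K=10: +14·20° lon, +10·10° lat → SW at lon 100°, lat 10°.
Cell spans 20° lon × 10° lat.
south 10.0° N, north 20.0° N.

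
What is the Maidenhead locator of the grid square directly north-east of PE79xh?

Longitude subsquare x = 23; +1 → 24, wraps to 0 = a, carry into square.
Longitude square 7; +1 → 8.
Latitude subsquare h = 7; +1 → 8 = i.

PE89ai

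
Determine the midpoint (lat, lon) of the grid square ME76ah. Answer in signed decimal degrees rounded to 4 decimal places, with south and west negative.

-43.6875, 74.0417

Field M=12, E=4: +12·20° lon, +4·10° lat → SW at lon 60°, lat -50°.
Square 7, 6: +7·2° lon, +6·1° lat → SW at lon 74°, lat -44°.
Subsquare a=0, h=7: +0·0.0833333° lon, +7·0.0416667° lat → SW at lon 74°, lat -43.7083°.
Cell spans 0.0833333° lon × 0.0416667° lat. Centre is SW corner plus half of each.
latitude -43.6875, longitude 74.0417.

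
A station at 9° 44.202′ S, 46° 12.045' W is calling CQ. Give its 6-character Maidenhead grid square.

GI60vg

Offset from 180°W / 90°S: lon 133.7993°, lat 80.2633°.
Field (20°×10°, letters A–R): lon ⌊133.7993/20⌋ = 6 → G; lat ⌊80.2633/10⌋ = 8 → I.
Square (2°×1°, digits 0–9): lon ⌊13.7993/2⌋ = 6; lat ⌊0.2633/1⌋ = 0.
Subsquare (5′×2.5′, letters a–x): lon ⌊1.7993/0.0833333⌋ = 21 → v; lat ⌊0.2633/0.0416667⌋ = 6 → g.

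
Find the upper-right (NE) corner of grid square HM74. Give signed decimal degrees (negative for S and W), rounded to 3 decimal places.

35.000, -24.000

Field H=7, M=12: +7·20° lon, +12·10° lat → SW at lon -40°, lat 30°.
Square 7, 4: +7·2° lon, +4·1° lat → SW at lon -26°, lat 34°.
Cell spans 2° lon × 1° lat. NE corner is SW corner plus one full cell.
latitude 35.000, longitude -24.000.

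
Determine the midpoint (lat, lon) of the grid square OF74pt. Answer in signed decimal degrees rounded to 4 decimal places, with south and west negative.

-35.1875, 115.2917

Field O=14, F=5: +14·20° lon, +5·10° lat → SW at lon 100°, lat -40°.
Square 7, 4: +7·2° lon, +4·1° lat → SW at lon 114°, lat -36°.
Subsquare p=15, t=19: +15·0.0833333° lon, +19·0.0416667° lat → SW at lon 115.25°, lat -35.2083°.
Cell spans 0.0833333° lon × 0.0416667° lat. Centre is SW corner plus half of each.
latitude -35.1875, longitude 115.2917.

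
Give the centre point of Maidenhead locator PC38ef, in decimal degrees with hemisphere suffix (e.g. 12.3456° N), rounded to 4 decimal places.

61.7708° S, 126.3750° E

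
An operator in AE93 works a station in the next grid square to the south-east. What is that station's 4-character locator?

BE02

Longitude square 9; +1 → 10, wraps to 0, carry into field.
Longitude field A = 0; +1 → 1 = B.
Latitude square 3; −1 → 2.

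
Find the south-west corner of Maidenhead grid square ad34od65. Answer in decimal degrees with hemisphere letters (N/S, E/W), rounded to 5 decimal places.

55.85417° S, 172.78333° W

Field A=0, D=3: +0·20° lon, +3·10° lat → SW at lon -180°, lat -60°.
Square 3, 4: +3·2° lon, +4·1° lat → SW at lon -174°, lat -56°.
Subsquare o=14, d=3: +14·0.0833333° lon, +3·0.0416667° lat → SW at lon -172.833°, lat -55.875°.
Extended square 6, 5: +6·0.00833333° lon, +5·0.00416667° lat → SW at lon -172.783°, lat -55.8542°.
latitude 55.85417° S, longitude 172.78333° W.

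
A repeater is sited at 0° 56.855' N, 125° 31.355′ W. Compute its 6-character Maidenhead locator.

CJ70fw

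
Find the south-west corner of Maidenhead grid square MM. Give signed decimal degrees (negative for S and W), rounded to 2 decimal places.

Field M=12, M=12: +12·20° lon, +12·10° lat → SW at lon 60°, lat 30°.
latitude 30.00, longitude 60.00.

30.00, 60.00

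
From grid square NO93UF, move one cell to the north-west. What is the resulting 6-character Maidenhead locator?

NO93tg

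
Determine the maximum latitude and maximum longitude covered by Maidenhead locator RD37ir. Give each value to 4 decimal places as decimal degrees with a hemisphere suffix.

Field R=17, D=3: +17·20° lon, +3·10° lat → SW at lon 160°, lat -60°.
Square 3, 7: +3·2° lon, +7·1° lat → SW at lon 166°, lat -53°.
Subsquare i=8, r=17: +8·0.0833333° lon, +17·0.0416667° lat → SW at lon 166.667°, lat -52.2917°.
Cell spans 0.0833333° lon × 0.0416667° lat. NE corner is SW corner plus one full cell.
latitude 52.2500° S, longitude 166.7500° E.

52.2500° S, 166.7500° E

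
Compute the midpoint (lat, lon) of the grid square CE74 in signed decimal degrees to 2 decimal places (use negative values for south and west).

Field C=2, E=4: +2·20° lon, +4·10° lat → SW at lon -140°, lat -50°.
Square 7, 4: +7·2° lon, +4·1° lat → SW at lon -126°, lat -46°.
Cell spans 2° lon × 1° lat. Centre is SW corner plus half of each.
latitude -45.50, longitude -125.00.

-45.50, -125.00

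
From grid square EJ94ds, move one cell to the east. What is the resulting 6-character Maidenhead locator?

EJ94es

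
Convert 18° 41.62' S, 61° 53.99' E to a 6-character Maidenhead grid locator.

MH01wh

Add 180° to longitude and 90° to latitude: 241.8998, 71.3063.
Field (20°×10°, letters A–R): lon ⌊241.8998/20⌋ = 12 → M; lat ⌊71.3063/10⌋ = 7 → H.
Square (2°×1°, digits 0–9): lon ⌊1.8998/2⌋ = 0; lat ⌊1.3063/1⌋ = 1.
Subsquare (5′×2.5′, letters a–x): lon ⌊1.8998/0.0833333⌋ = 22 → w; lat ⌊0.3063/0.0416667⌋ = 7 → h.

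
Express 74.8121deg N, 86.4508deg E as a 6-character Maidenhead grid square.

NQ34ft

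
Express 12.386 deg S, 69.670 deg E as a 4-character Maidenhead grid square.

MH47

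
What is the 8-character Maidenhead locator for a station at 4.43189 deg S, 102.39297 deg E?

Offset from 180°W / 90°S: lon 282.39297°, lat 85.56811°.
Field: lon ⌊282.39297/20⌋ = 14 → O; lat ⌊85.56811/10⌋ = 8 → I.
Square: lon ⌊2.39297/2⌋ = 1; lat ⌊5.56811/1⌋ = 5.
Subsquare: lon ⌊0.39297/0.0833333⌋ = 4 → e; lat ⌊0.56811/0.0416667⌋ = 13 → n.
Extended square: lon ⌊0.05964/0.00833333⌋ = 7; lat ⌊0.02644/0.00416667⌋ = 6.

OI15en76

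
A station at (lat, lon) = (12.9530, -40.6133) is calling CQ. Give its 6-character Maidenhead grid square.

GK92qw

Add 180° to longitude and 90° to latitude: 139.3867, 102.9530.
Field: 139.3867/20 → 6 → G, 102.9530/10 → 10 → K; chars GK.
Square: 19.3867/2 → 9, 2.9530/1 → 2; chars 92.
Subsquare: 1.3867/0.0833333 → 16 → q, 0.9530/0.0416667 → 22 → w; chars qw.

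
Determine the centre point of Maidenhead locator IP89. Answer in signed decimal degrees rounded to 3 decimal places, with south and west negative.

69.500, -3.000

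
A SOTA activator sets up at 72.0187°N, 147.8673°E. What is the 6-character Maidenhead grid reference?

Add 180° to longitude and 90° to latitude: 327.8673, 162.0187.
Field: 327.8673/20 → 16 → Q, 162.0187/10 → 16 → Q; chars QQ.
Square: 7.8673/2 → 3, 2.0187/1 → 2; chars 32.
Subsquare: 1.8673/0.0833333 → 22 → w, 0.0187/0.0416667 → 0 → a; chars wa.

QQ32wa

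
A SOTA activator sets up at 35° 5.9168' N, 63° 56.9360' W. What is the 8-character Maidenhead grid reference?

FM85ac63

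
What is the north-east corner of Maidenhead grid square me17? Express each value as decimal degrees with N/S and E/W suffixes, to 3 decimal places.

42.000° S, 64.000° E

Field M=12, E=4: +12·20° lon, +4·10° lat → SW at lon 60°, lat -50°.
Square 1, 7: +1·2° lon, +7·1° lat → SW at lon 62°, lat -43°.
Cell spans 2° lon × 1° lat. NE corner is SW corner plus one full cell.
latitude 42.000° S, longitude 64.000° E.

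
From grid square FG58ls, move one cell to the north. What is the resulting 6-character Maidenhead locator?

FG58lt

Latitude subsquare s = 18; +1 → 19 = t.
The longitude characters are unchanged.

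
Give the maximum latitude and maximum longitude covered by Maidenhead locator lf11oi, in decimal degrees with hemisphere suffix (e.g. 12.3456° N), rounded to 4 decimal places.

38.6250° S, 43.2500° E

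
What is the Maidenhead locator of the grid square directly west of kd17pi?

KD17oi

Longitude subsquare p = 15; −1 → 14 = o.
The latitude characters are unchanged.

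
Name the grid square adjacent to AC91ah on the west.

Longitude subsquare a = 0; −1 → -1, wraps to 23 = x, carry into square.
Longitude square 9; −1 → 8.
The latitude characters are unchanged.

AC81xh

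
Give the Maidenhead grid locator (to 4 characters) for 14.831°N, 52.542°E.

LK64

Offset from 180°W / 90°S: lon 232.54°, lat 104.83°.
Field: 232.54/20 → 11 → L, 104.83/10 → 10 → K; chars LK.
Square: 12.54/2 → 6, 4.83/1 → 4; chars 64.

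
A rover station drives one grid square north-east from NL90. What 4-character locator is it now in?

Longitude square 9; +1 → 10, wraps to 0, carry into field.
Longitude field N = 13; +1 → 14 = O.
Latitude square 0; +1 → 1.

OL01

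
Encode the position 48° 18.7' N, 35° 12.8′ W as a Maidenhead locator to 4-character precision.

Shift to the Maidenhead origin (180°W, 90°S): lon 144.79, lat 138.31.
Field: 144.79/20 → 7 → H, 138.31/10 → 13 → N; chars HN.
Square: 4.79/2 → 2, 8.31/1 → 8; chars 28.

HN28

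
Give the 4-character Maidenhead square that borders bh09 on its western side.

AH99

Longitude square 0; −1 → -1, wraps to 9, carry into field.
Longitude field B = 1; −1 → 0 = A.
The latitude characters are unchanged.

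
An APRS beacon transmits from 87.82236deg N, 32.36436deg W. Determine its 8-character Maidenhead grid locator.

HR37tt67

Offset from 180°W / 90°S: lon 147.63564°, lat 177.82236°.
Field: 147.63564/20 → 7 → H, 177.82236/10 → 17 → R; chars HR.
Square: 7.63564/2 → 3, 7.82236/1 → 7; chars 37.
Subsquare: 1.63564/0.0833333 → 19 → t, 0.82236/0.0416667 → 19 → t; chars tt.
Extended square: 0.05231/0.00833333 → 6, 0.03069/0.00416667 → 7; chars 67.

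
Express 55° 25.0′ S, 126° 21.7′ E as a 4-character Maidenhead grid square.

Add 180° to longitude and 90° to latitude: 306.36, 34.58.
Field: 306.36/20 → 15 → P, 34.58/10 → 3 → D; chars PD.
Square: 6.36/2 → 3, 4.58/1 → 4; chars 34.

PD34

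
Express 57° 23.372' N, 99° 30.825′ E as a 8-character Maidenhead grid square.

NO97sj13

Shift to the Maidenhead origin (180°W, 90°S): lon 279.51375, lat 147.38953.
Field (20°×10°, letters A–R): lon ⌊279.51375/20⌋ = 13 → N; lat ⌊147.38953/10⌋ = 14 → O.
Square (2°×1°, digits 0–9): lon ⌊19.51375/2⌋ = 9; lat ⌊7.38953/1⌋ = 7.
Subsquare (5′×2.5′, letters a–x): lon ⌊1.51375/0.0833333⌋ = 18 → s; lat ⌊0.38953/0.0416667⌋ = 9 → j.
Extended square (30″×15″, digits 0–9): lon ⌊0.01375/0.00833333⌋ = 1; lat ⌊0.01453/0.00416667⌋ = 3.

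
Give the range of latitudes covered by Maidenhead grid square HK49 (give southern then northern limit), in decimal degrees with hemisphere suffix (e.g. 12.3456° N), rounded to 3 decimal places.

19.000° N, 20.000° N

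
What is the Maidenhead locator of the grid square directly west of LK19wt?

LK19vt

Longitude subsquare w = 22; −1 → 21 = v.
The latitude characters are unchanged.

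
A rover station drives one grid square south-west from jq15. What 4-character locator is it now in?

JQ04

Longitude square 1; −1 → 0.
Latitude square 5; −1 → 4.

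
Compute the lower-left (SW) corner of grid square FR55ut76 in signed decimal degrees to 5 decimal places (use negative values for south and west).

85.81667, -68.27500

Field F=5, R=17: +5·20° lon, +17·10° lat → SW at lon -80°, lat 80°.
Square 5, 5: +5·2° lon, +5·1° lat → SW at lon -70°, lat 85°.
Subsquare u=20, t=19: +20·0.0833333° lon, +19·0.0416667° lat → SW at lon -68.3333°, lat 85.7917°.
Extended square 7, 6: +7·0.00833333° lon, +6·0.00416667° lat → SW at lon -68.275°, lat 85.8167°.
latitude 85.81667, longitude -68.27500.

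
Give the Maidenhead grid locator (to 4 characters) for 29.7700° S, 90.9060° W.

EG40

Add 180° to longitude and 90° to latitude: 89.09, 60.23.
Field: 89.09/20 → 4 → E, 60.23/10 → 6 → G; chars EG.
Square: 9.09/2 → 4, 0.23/1 → 0; chars 40.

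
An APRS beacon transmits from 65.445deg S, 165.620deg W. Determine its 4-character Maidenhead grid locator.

AC74

Shift to the Maidenhead origin (180°W, 90°S): lon 14.38, lat 24.56.
Field (20°×10°, letters A–R): 14.38/20 → 0 → A, 24.56/10 → 2 → C; chars AC.
Square (2°×1°, digits 0–9): 14.38/2 → 7, 4.56/1 → 4; chars 74.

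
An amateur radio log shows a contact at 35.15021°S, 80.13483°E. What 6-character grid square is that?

NF04bu

Add 180° to longitude and 90° to latitude: 260.1348, 54.8498.
Field: lon ⌊260.1348/20⌋ = 13 → N; lat ⌊54.8498/10⌋ = 5 → F.
Square: lon ⌊0.1348/2⌋ = 0; lat ⌊4.8498/1⌋ = 4.
Subsquare: lon ⌊0.1348/0.0833333⌋ = 1 → b; lat ⌊0.8498/0.0416667⌋ = 20 → u.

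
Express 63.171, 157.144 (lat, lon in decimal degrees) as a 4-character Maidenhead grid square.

Shift to the Maidenhead origin (180°W, 90°S): lon 337.14, lat 153.17.
Field: 337.14/20 → 16 → Q, 153.17/10 → 15 → P; chars QP.
Square: 17.14/2 → 8, 3.17/1 → 3; chars 83.

QP83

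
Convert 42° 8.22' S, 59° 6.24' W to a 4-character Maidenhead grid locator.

Shift to the Maidenhead origin (180°W, 90°S): lon 120.90, lat 47.86.
Field: 120.90/20 → 6 → G, 47.86/10 → 4 → E; chars GE.
Square: 0.90/2 → 0, 7.86/1 → 7; chars 07.

GE07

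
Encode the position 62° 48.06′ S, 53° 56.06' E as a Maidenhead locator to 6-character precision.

Shift to the Maidenhead origin (180°W, 90°S): lon 233.9343, lat 27.1990.
Field (20°×10°, letters A–R): lon ⌊233.9343/20⌋ = 11 → L; lat ⌊27.1990/10⌋ = 2 → C.
Square (2°×1°, digits 0–9): lon ⌊13.9343/2⌋ = 6; lat ⌊7.1990/1⌋ = 7.
Subsquare (5′×2.5′, letters a–x): lon ⌊1.9343/0.0833333⌋ = 23 → x; lat ⌊0.1990/0.0416667⌋ = 4 → e.

LC67xe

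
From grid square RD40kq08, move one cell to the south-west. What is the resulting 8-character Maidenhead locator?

RD40jq97

Longitude extended square 0; −1 → -1, wraps to 9, carry into subsquare.
Longitude subsquare k = 10; −1 → 9 = j.
Latitude extended square 8; −1 → 7.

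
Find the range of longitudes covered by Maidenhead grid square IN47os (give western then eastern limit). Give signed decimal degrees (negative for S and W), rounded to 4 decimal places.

-10.8333, -10.7500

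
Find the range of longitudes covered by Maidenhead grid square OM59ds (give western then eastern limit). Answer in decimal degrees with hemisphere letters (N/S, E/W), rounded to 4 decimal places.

Field O=14, M=12: +14·20° lon, +12·10° lat → SW at lon 100°, lat 30°.
Square 5, 9: +5·2° lon, +9·1° lat → SW at lon 110°, lat 39°.
Subsquare d=3, s=18: +3·0.0833333° lon, +18·0.0416667° lat → SW at lon 110.25°, lat 39.75°.
Cell spans 0.0833333° lon × 0.0416667° lat.
west 110.2500° E, east 110.3333° E.

110.2500° E, 110.3333° E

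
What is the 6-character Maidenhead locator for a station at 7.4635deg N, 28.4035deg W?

Add 180° to longitude and 90° to latitude: 151.5965, 97.4635.
Field: lon ⌊151.5965/20⌋ = 7 → H; lat ⌊97.4635/10⌋ = 9 → J.
Square: lon ⌊11.5965/2⌋ = 5; lat ⌊7.4635/1⌋ = 7.
Subsquare: lon ⌊1.5965/0.0833333⌋ = 19 → t; lat ⌊0.4635/0.0416667⌋ = 11 → l.

HJ57tl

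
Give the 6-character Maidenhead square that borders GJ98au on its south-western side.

GJ88xt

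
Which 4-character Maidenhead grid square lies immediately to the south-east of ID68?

ID77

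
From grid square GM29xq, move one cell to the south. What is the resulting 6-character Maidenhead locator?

GM29xp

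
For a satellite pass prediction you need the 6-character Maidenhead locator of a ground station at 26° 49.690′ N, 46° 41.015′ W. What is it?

GL66pt

Offset from 180°W / 90°S: lon 133.3164°, lat 116.8282°.
Field (20°×10°, letters A–R): lon ⌊133.3164/20⌋ = 6 → G; lat ⌊116.8282/10⌋ = 11 → L.
Square (2°×1°, digits 0–9): lon ⌊13.3164/2⌋ = 6; lat ⌊6.8282/1⌋ = 6.
Subsquare (5′×2.5′, letters a–x): lon ⌊1.3164/0.0833333⌋ = 15 → p; lat ⌊0.8282/0.0416667⌋ = 19 → t.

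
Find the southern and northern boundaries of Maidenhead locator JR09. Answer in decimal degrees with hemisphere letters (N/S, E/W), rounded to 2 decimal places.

89.00° N, 90.00° N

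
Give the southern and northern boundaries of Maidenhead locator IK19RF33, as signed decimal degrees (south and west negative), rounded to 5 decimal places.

19.22083, 19.22500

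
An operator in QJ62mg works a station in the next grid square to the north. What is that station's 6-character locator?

Latitude subsquare g = 6; +1 → 7 = h.
The longitude characters are unchanged.

QJ62mh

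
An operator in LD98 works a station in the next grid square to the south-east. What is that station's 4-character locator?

Longitude square 9; +1 → 10, wraps to 0, carry into field.
Longitude field L = 11; +1 → 12 = M.
Latitude square 8; −1 → 7.

MD07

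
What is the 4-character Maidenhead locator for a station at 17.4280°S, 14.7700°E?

JH72

Add 180° to longitude and 90° to latitude: 194.77, 72.57.
Field: 194.77/20 → 9 → J, 72.57/10 → 7 → H; chars JH.
Square: 14.77/2 → 7, 2.57/1 → 2; chars 72.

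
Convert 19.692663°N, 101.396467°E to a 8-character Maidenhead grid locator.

Add 180° to longitude and 90° to latitude: 281.39647, 109.69266.
Field: lon ⌊281.39647/20⌋ = 14 → O; lat ⌊109.69266/10⌋ = 10 → K.
Square: lon ⌊1.39647/2⌋ = 0; lat ⌊9.69266/1⌋ = 9.
Subsquare: lon ⌊1.39647/0.0833333⌋ = 16 → q; lat ⌊0.69266/0.0416667⌋ = 16 → q.
Extended square: lon ⌊0.06313/0.00833333⌋ = 7; lat ⌊0.02600/0.00416667⌋ = 6.

OK09qq76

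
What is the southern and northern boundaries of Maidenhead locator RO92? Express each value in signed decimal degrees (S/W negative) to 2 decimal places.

Field R=17, O=14: +17·20° lon, +14·10° lat → SW at lon 160°, lat 50°.
Square 9, 2: +9·2° lon, +2·1° lat → SW at lon 178°, lat 52°.
Cell spans 2° lon × 1° lat.
south 52.00, north 53.00.

52.00, 53.00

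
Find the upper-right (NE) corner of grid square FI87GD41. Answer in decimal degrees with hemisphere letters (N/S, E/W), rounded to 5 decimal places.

2.86667° S, 63.45833° W

Field F=5, I=8: +5·20° lon, +8·10° lat → SW at lon -80°, lat -10°.
Square 8, 7: +8·2° lon, +7·1° lat → SW at lon -64°, lat -3°.
Subsquare g=6, d=3: +6·0.0833333° lon, +3·0.0416667° lat → SW at lon -63.5°, lat -2.875°.
Extended square 4, 1: +4·0.00833333° lon, +1·0.00416667° lat → SW at lon -63.4667°, lat -2.87083°.
Cell spans 0.00833333° lon × 0.00416667° lat. NE corner is SW corner plus one full cell.
latitude 2.86667° S, longitude 63.45833° W.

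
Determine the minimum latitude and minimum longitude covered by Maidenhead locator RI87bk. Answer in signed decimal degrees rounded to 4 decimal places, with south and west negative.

-2.5833, 176.0833

Field R=17, I=8: +17·20° lon, +8·10° lat → SW at lon 160°, lat -10°.
Square 8, 7: +8·2° lon, +7·1° lat → SW at lon 176°, lat -3°.
Subsquare b=1, k=10: +1·0.0833333° lon, +10·0.0416667° lat → SW at lon 176.083°, lat -2.58333°.
latitude -2.5833, longitude 176.0833.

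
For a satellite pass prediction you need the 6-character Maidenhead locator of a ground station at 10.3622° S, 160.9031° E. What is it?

RH09kp

Add 180° to longitude and 90° to latitude: 340.9031, 79.6378.
Field: lon ⌊340.9031/20⌋ = 17 → R; lat ⌊79.6378/10⌋ = 7 → H.
Square: lon ⌊0.9031/2⌋ = 0; lat ⌊9.6378/1⌋ = 9.
Subsquare: lon ⌊0.9031/0.0833333⌋ = 10 → k; lat ⌊0.6378/0.0416667⌋ = 15 → p.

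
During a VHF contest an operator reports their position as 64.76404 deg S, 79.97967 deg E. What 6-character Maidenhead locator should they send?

MC95xf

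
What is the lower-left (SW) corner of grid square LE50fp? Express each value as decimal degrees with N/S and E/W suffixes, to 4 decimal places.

Field L=11, E=4: +11·20° lon, +4·10° lat → SW at lon 40°, lat -50°.
Square 5, 0: +5·2° lon, +0·1° lat → SW at lon 50°, lat -50°.
Subsquare f=5, p=15: +5·0.0833333° lon, +15·0.0416667° lat → SW at lon 50.4167°, lat -49.375°.
latitude 49.3750° S, longitude 50.4167° E.

49.3750° S, 50.4167° E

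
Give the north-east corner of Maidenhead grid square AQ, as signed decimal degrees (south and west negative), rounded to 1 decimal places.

Field A=0, Q=16: +0·20° lon, +16·10° lat → SW at lon -180°, lat 70°.
Cell spans 20° lon × 10° lat. NE corner is SW corner plus one full cell.
latitude 80.0, longitude -160.0.

80.0, -160.0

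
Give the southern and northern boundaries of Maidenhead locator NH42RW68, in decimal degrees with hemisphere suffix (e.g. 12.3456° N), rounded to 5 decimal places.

17.05000° S, 17.04583° S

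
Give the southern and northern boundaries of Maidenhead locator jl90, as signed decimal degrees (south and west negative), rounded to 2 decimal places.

20.00, 21.00

Field J=9, L=11: +9·20° lon, +11·10° lat → SW at lon 0°, lat 20°.
Square 9, 0: +9·2° lon, +0·1° lat → SW at lon 18°, lat 20°.
Cell spans 2° lon × 1° lat.
south 20.00, north 21.00.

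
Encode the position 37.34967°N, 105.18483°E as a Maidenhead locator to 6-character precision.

OM27oi

Shift to the Maidenhead origin (180°W, 90°S): lon 285.1848, lat 127.3497.
Field (20°×10°, letters A–R): lon ⌊285.1848/20⌋ = 14 → O; lat ⌊127.3497/10⌋ = 12 → M.
Square (2°×1°, digits 0–9): lon ⌊5.1848/2⌋ = 2; lat ⌊7.3497/1⌋ = 7.
Subsquare (5′×2.5′, letters a–x): lon ⌊1.1848/0.0833333⌋ = 14 → o; lat ⌊0.3497/0.0416667⌋ = 8 → i.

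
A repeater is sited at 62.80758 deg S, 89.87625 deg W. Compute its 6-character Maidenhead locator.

Add 180° to longitude and 90° to latitude: 90.1238, 27.1924.
Field (20°×10°, letters A–R): 90.1238/20 → 4 → E, 27.1924/10 → 2 → C; chars EC.
Square (2°×1°, digits 0–9): 10.1238/2 → 5, 7.1924/1 → 7; chars 57.
Subsquare (5′×2.5′, letters a–x): 0.1238/0.0833333 → 1 → b, 0.1924/0.0416667 → 4 → e; chars be.

EC57be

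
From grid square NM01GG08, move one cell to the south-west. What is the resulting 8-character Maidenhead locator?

Longitude extended square 0; −1 → -1, wraps to 9, carry into subsquare.
Longitude subsquare g = 6; −1 → 5 = f.
Latitude extended square 8; −1 → 7.

NM01fg97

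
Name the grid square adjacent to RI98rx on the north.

RI99ra

Latitude subsquare x = 23; +1 → 24, wraps to 0 = a, carry into square.
Latitude square 8; +1 → 9.
The longitude characters are unchanged.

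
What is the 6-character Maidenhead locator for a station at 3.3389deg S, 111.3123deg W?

DI46ip

Shift to the Maidenhead origin (180°W, 90°S): lon 68.6877, lat 86.6611.
Field (20°×10°, letters A–R): lon ⌊68.6877/20⌋ = 3 → D; lat ⌊86.6611/10⌋ = 8 → I.
Square (2°×1°, digits 0–9): lon ⌊8.6877/2⌋ = 4; lat ⌊6.6611/1⌋ = 6.
Subsquare (5′×2.5′, letters a–x): lon ⌊0.6877/0.0833333⌋ = 8 → i; lat ⌊0.6611/0.0416667⌋ = 15 → p.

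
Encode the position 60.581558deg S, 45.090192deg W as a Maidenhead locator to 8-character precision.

GC79kk90

Shift to the Maidenhead origin (180°W, 90°S): lon 134.90981, lat 29.41844.
Field: lon ⌊134.90981/20⌋ = 6 → G; lat ⌊29.41844/10⌋ = 2 → C.
Square: lon ⌊14.90981/2⌋ = 7; lat ⌊9.41844/1⌋ = 9.
Subsquare: lon ⌊0.90981/0.0833333⌋ = 10 → k; lat ⌊0.41844/0.0416667⌋ = 10 → k.
Extended square: lon ⌊0.07647/0.00833333⌋ = 9; lat ⌊0.00178/0.00416667⌋ = 0.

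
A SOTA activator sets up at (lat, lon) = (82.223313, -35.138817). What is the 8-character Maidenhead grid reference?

Add 180° to longitude and 90° to latitude: 144.86118, 172.22331.
Field (20°×10°, letters A–R): lon ⌊144.86118/20⌋ = 7 → H; lat ⌊172.22331/10⌋ = 17 → R.
Square (2°×1°, digits 0–9): lon ⌊4.86118/2⌋ = 2; lat ⌊2.22331/1⌋ = 2.
Subsquare (5′×2.5′, letters a–x): lon ⌊0.86118/0.0833333⌋ = 10 → k; lat ⌊0.22331/0.0416667⌋ = 5 → f.
Extended square (30″×15″, digits 0–9): lon ⌊0.02785/0.00833333⌋ = 3; lat ⌊0.01498/0.00416667⌋ = 3.

HR22kf33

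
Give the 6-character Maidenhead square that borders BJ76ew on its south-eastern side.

BJ76fv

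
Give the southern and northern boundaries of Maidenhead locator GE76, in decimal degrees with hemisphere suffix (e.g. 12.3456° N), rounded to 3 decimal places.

Field G=6, E=4: +6·20° lon, +4·10° lat → SW at lon -60°, lat -50°.
Square 7, 6: +7·2° lon, +6·1° lat → SW at lon -46°, lat -44°.
Cell spans 2° lon × 1° lat.
south 44.000° S, north 43.000° S.

44.000° S, 43.000° S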